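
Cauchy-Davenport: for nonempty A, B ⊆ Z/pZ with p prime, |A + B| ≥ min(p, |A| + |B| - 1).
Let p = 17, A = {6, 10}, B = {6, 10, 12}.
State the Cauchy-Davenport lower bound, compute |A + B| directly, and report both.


Cauchy-Davenport: |A + B| ≥ min(p, |A| + |B| - 1) for A, B nonempty in Z/pZ.
|A| = 2, |B| = 3, p = 17.
CD lower bound = min(17, 2 + 3 - 1) = min(17, 4) = 4.
Compute A + B mod 17 directly:
a = 6: 6+6=12, 6+10=16, 6+12=1
a = 10: 10+6=16, 10+10=3, 10+12=5
A + B = {1, 3, 5, 12, 16}, so |A + B| = 5.
Verify: 5 ≥ 4? Yes ✓.

CD lower bound = 4, actual |A + B| = 5.


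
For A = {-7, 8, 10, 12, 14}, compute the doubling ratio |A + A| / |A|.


|A| = 5.
Compute A + A by enumerating all 25 pairs.
A + A = {-14, 1, 3, 5, 7, 16, 18, 20, 22, 24, 26, 28}, so |A + A| = 12.
K = |A + A| / |A| = 12/5 (already in lowest terms) ≈ 2.4000.
Reference: AP of size 5 gives K = 9/5 ≈ 1.8000; a fully generic set of size 5 gives K ≈ 3.0000.

|A| = 5, |A + A| = 12, K = 12/5.


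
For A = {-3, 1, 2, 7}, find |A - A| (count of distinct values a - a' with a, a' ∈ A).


A - A = {a - a' : a, a' ∈ A}; |A| = 4.
Bounds: 2|A|-1 ≤ |A - A| ≤ |A|² - |A| + 1, i.e. 7 ≤ |A - A| ≤ 13.
Note: 0 ∈ A - A always (from a - a). The set is symmetric: if d ∈ A - A then -d ∈ A - A.
Enumerate nonzero differences d = a - a' with a > a' (then include -d):
Positive differences: {1, 4, 5, 6, 10}
Full difference set: {0} ∪ (positive diffs) ∪ (negative diffs).
|A - A| = 1 + 2·5 = 11 (matches direct enumeration: 11).

|A - A| = 11


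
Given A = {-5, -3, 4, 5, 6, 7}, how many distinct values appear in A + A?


A + A = {a + a' : a, a' ∈ A}; |A| = 6.
General bounds: 2|A| - 1 ≤ |A + A| ≤ |A|(|A|+1)/2, i.e. 11 ≤ |A + A| ≤ 21.
Lower bound 2|A|-1 is attained iff A is an arithmetic progression.
Enumerate sums a + a' for a ≤ a' (symmetric, so this suffices):
a = -5: -5+-5=-10, -5+-3=-8, -5+4=-1, -5+5=0, -5+6=1, -5+7=2
a = -3: -3+-3=-6, -3+4=1, -3+5=2, -3+6=3, -3+7=4
a = 4: 4+4=8, 4+5=9, 4+6=10, 4+7=11
a = 5: 5+5=10, 5+6=11, 5+7=12
a = 6: 6+6=12, 6+7=13
a = 7: 7+7=14
Distinct sums: {-10, -8, -6, -1, 0, 1, 2, 3, 4, 8, 9, 10, 11, 12, 13, 14}
|A + A| = 16

|A + A| = 16


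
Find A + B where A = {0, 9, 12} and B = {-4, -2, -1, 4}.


A + B = {a + b : a ∈ A, b ∈ B}.
Enumerate all |A|·|B| = 3·4 = 12 pairs (a, b) and collect distinct sums.
a = 0: 0+-4=-4, 0+-2=-2, 0+-1=-1, 0+4=4
a = 9: 9+-4=5, 9+-2=7, 9+-1=8, 9+4=13
a = 12: 12+-4=8, 12+-2=10, 12+-1=11, 12+4=16
Collecting distinct sums: A + B = {-4, -2, -1, 4, 5, 7, 8, 10, 11, 13, 16}
|A + B| = 11

A + B = {-4, -2, -1, 4, 5, 7, 8, 10, 11, 13, 16}


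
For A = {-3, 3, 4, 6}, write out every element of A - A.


A - A = {a - a' : a, a' ∈ A}.
Compute a - a' for each ordered pair (a, a'):
a = -3: -3--3=0, -3-3=-6, -3-4=-7, -3-6=-9
a = 3: 3--3=6, 3-3=0, 3-4=-1, 3-6=-3
a = 4: 4--3=7, 4-3=1, 4-4=0, 4-6=-2
a = 6: 6--3=9, 6-3=3, 6-4=2, 6-6=0
Collecting distinct values (and noting 0 appears from a-a):
A - A = {-9, -7, -6, -3, -2, -1, 0, 1, 2, 3, 6, 7, 9}
|A - A| = 13

A - A = {-9, -7, -6, -3, -2, -1, 0, 1, 2, 3, 6, 7, 9}


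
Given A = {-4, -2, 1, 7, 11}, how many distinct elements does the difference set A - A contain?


A - A = {a - a' : a, a' ∈ A}; |A| = 5.
Bounds: 2|A|-1 ≤ |A - A| ≤ |A|² - |A| + 1, i.e. 9 ≤ |A - A| ≤ 21.
Note: 0 ∈ A - A always (from a - a). The set is symmetric: if d ∈ A - A then -d ∈ A - A.
Enumerate nonzero differences d = a - a' with a > a' (then include -d):
Positive differences: {2, 3, 4, 5, 6, 9, 10, 11, 13, 15}
Full difference set: {0} ∪ (positive diffs) ∪ (negative diffs).
|A - A| = 1 + 2·10 = 21 (matches direct enumeration: 21).

|A - A| = 21


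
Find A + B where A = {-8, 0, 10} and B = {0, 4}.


A + B = {a + b : a ∈ A, b ∈ B}.
Enumerate all |A|·|B| = 3·2 = 6 pairs (a, b) and collect distinct sums.
a = -8: -8+0=-8, -8+4=-4
a = 0: 0+0=0, 0+4=4
a = 10: 10+0=10, 10+4=14
Collecting distinct sums: A + B = {-8, -4, 0, 4, 10, 14}
|A + B| = 6

A + B = {-8, -4, 0, 4, 10, 14}


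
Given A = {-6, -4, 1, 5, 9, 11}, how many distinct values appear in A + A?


A + A = {a + a' : a, a' ∈ A}; |A| = 6.
General bounds: 2|A| - 1 ≤ |A + A| ≤ |A|(|A|+1)/2, i.e. 11 ≤ |A + A| ≤ 21.
Lower bound 2|A|-1 is attained iff A is an arithmetic progression.
Enumerate sums a + a' for a ≤ a' (symmetric, so this suffices):
a = -6: -6+-6=-12, -6+-4=-10, -6+1=-5, -6+5=-1, -6+9=3, -6+11=5
a = -4: -4+-4=-8, -4+1=-3, -4+5=1, -4+9=5, -4+11=7
a = 1: 1+1=2, 1+5=6, 1+9=10, 1+11=12
a = 5: 5+5=10, 5+9=14, 5+11=16
a = 9: 9+9=18, 9+11=20
a = 11: 11+11=22
Distinct sums: {-12, -10, -8, -5, -3, -1, 1, 2, 3, 5, 6, 7, 10, 12, 14, 16, 18, 20, 22}
|A + A| = 19

|A + A| = 19


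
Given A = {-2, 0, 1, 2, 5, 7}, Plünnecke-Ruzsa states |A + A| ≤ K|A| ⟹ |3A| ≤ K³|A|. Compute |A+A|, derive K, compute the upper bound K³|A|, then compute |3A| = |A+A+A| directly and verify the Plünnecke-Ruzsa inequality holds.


|A| = 6.
Step 1: Compute A + A by enumerating all 36 pairs.
A + A = {-4, -2, -1, 0, 1, 2, 3, 4, 5, 6, 7, 8, 9, 10, 12, 14}, so |A + A| = 16.
Step 2: Doubling constant K = |A + A|/|A| = 16/6 = 16/6 ≈ 2.6667.
Step 3: Plünnecke-Ruzsa gives |3A| ≤ K³·|A| = (2.6667)³ · 6 ≈ 113.7778.
Step 4: Compute 3A = A + A + A directly by enumerating all triples (a,b,c) ∈ A³; |3A| = 25.
Step 5: Check 25 ≤ 113.7778? Yes ✓.

K = 16/6, Plünnecke-Ruzsa bound K³|A| ≈ 113.7778, |3A| = 25, inequality holds.


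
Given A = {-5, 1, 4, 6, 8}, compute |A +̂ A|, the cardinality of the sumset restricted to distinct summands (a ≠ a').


Restricted sumset: A +̂ A = {a + a' : a ∈ A, a' ∈ A, a ≠ a'}.
Equivalently, take A + A and drop any sum 2a that is achievable ONLY as a + a for a ∈ A (i.e. sums representable only with equal summands).
Enumerate pairs (a, a') with a < a' (symmetric, so each unordered pair gives one sum; this covers all a ≠ a'):
  -5 + 1 = -4
  -5 + 4 = -1
  -5 + 6 = 1
  -5 + 8 = 3
  1 + 4 = 5
  1 + 6 = 7
  1 + 8 = 9
  4 + 6 = 10
  4 + 8 = 12
  6 + 8 = 14
Collected distinct sums: {-4, -1, 1, 3, 5, 7, 9, 10, 12, 14}
|A +̂ A| = 10
(Reference bound: |A +̂ A| ≥ 2|A| - 3 for |A| ≥ 2, with |A| = 5 giving ≥ 7.)

|A +̂ A| = 10


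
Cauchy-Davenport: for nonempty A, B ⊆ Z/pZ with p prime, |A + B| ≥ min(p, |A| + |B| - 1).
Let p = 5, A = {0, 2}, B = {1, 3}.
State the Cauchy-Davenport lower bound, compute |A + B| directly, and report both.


Cauchy-Davenport: |A + B| ≥ min(p, |A| + |B| - 1) for A, B nonempty in Z/pZ.
|A| = 2, |B| = 2, p = 5.
CD lower bound = min(5, 2 + 2 - 1) = min(5, 3) = 3.
Compute A + B mod 5 directly:
a = 0: 0+1=1, 0+3=3
a = 2: 2+1=3, 2+3=0
A + B = {0, 1, 3}, so |A + B| = 3.
Verify: 3 ≥ 3? Yes ✓.

CD lower bound = 3, actual |A + B| = 3.


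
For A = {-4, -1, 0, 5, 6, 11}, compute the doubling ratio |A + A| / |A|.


|A| = 6.
Compute A + A by enumerating all 36 pairs.
A + A = {-8, -5, -4, -2, -1, 0, 1, 2, 4, 5, 6, 7, 10, 11, 12, 16, 17, 22}, so |A + A| = 18.
K = |A + A| / |A| = 18/6 = 3/1 ≈ 3.0000.
Reference: AP of size 6 gives K = 11/6 ≈ 1.8333; a fully generic set of size 6 gives K ≈ 3.5000.

|A| = 6, |A + A| = 18, K = 18/6 = 3/1.


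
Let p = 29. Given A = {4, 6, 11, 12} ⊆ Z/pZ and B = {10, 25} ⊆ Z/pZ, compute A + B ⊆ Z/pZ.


Work in Z/29Z: reduce every sum a + b modulo 29.
Enumerate all 8 pairs:
a = 4: 4+10=14, 4+25=0
a = 6: 6+10=16, 6+25=2
a = 11: 11+10=21, 11+25=7
a = 12: 12+10=22, 12+25=8
Distinct residues collected: {0, 2, 7, 8, 14, 16, 21, 22}
|A + B| = 8 (out of 29 total residues).

A + B = {0, 2, 7, 8, 14, 16, 21, 22}


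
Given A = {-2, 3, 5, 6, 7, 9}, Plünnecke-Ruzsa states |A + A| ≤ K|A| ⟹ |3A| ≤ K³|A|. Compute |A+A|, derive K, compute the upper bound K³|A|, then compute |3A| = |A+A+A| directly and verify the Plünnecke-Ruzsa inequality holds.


|A| = 6.
Step 1: Compute A + A by enumerating all 36 pairs.
A + A = {-4, 1, 3, 4, 5, 6, 7, 8, 9, 10, 11, 12, 13, 14, 15, 16, 18}, so |A + A| = 17.
Step 2: Doubling constant K = |A + A|/|A| = 17/6 = 17/6 ≈ 2.8333.
Step 3: Plünnecke-Ruzsa gives |3A| ≤ K³·|A| = (2.8333)³ · 6 ≈ 136.4722.
Step 4: Compute 3A = A + A + A directly by enumerating all triples (a,b,c) ∈ A³; |3A| = 28.
Step 5: Check 28 ≤ 136.4722? Yes ✓.

K = 17/6, Plünnecke-Ruzsa bound K³|A| ≈ 136.4722, |3A| = 28, inequality holds.


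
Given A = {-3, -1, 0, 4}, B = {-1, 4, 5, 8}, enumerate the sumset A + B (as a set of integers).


A + B = {a + b : a ∈ A, b ∈ B}.
Enumerate all |A|·|B| = 4·4 = 16 pairs (a, b) and collect distinct sums.
a = -3: -3+-1=-4, -3+4=1, -3+5=2, -3+8=5
a = -1: -1+-1=-2, -1+4=3, -1+5=4, -1+8=7
a = 0: 0+-1=-1, 0+4=4, 0+5=5, 0+8=8
a = 4: 4+-1=3, 4+4=8, 4+5=9, 4+8=12
Collecting distinct sums: A + B = {-4, -2, -1, 1, 2, 3, 4, 5, 7, 8, 9, 12}
|A + B| = 12

A + B = {-4, -2, -1, 1, 2, 3, 4, 5, 7, 8, 9, 12}


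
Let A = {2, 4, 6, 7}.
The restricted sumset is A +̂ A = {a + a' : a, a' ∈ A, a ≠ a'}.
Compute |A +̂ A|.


Restricted sumset: A +̂ A = {a + a' : a ∈ A, a' ∈ A, a ≠ a'}.
Equivalently, take A + A and drop any sum 2a that is achievable ONLY as a + a for a ∈ A (i.e. sums representable only with equal summands).
Enumerate pairs (a, a') with a < a' (symmetric, so each unordered pair gives one sum; this covers all a ≠ a'):
  2 + 4 = 6
  2 + 6 = 8
  2 + 7 = 9
  4 + 6 = 10
  4 + 7 = 11
  6 + 7 = 13
Collected distinct sums: {6, 8, 9, 10, 11, 13}
|A +̂ A| = 6
(Reference bound: |A +̂ A| ≥ 2|A| - 3 for |A| ≥ 2, with |A| = 4 giving ≥ 5.)

|A +̂ A| = 6


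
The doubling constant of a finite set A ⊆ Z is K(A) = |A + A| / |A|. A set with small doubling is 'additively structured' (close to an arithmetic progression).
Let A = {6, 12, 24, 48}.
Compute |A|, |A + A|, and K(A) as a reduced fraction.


|A| = 4.
Compute A + A by enumerating all 16 pairs.
A + A = {12, 18, 24, 30, 36, 48, 54, 60, 72, 96}, so |A + A| = 10.
K = |A + A| / |A| = 10/4 = 5/2 ≈ 2.5000.
Reference: AP of size 4 gives K = 7/4 ≈ 1.7500; a fully generic set of size 4 gives K ≈ 2.5000.

|A| = 4, |A + A| = 10, K = 10/4 = 5/2.


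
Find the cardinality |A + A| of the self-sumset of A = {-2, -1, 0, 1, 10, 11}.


A + A = {a + a' : a, a' ∈ A}; |A| = 6.
General bounds: 2|A| - 1 ≤ |A + A| ≤ |A|(|A|+1)/2, i.e. 11 ≤ |A + A| ≤ 21.
Lower bound 2|A|-1 is attained iff A is an arithmetic progression.
Enumerate sums a + a' for a ≤ a' (symmetric, so this suffices):
a = -2: -2+-2=-4, -2+-1=-3, -2+0=-2, -2+1=-1, -2+10=8, -2+11=9
a = -1: -1+-1=-2, -1+0=-1, -1+1=0, -1+10=9, -1+11=10
a = 0: 0+0=0, 0+1=1, 0+10=10, 0+11=11
a = 1: 1+1=2, 1+10=11, 1+11=12
a = 10: 10+10=20, 10+11=21
a = 11: 11+11=22
Distinct sums: {-4, -3, -2, -1, 0, 1, 2, 8, 9, 10, 11, 12, 20, 21, 22}
|A + A| = 15

|A + A| = 15


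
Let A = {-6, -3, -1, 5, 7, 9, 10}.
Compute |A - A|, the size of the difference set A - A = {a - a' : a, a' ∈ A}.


A - A = {a - a' : a, a' ∈ A}; |A| = 7.
Bounds: 2|A|-1 ≤ |A - A| ≤ |A|² - |A| + 1, i.e. 13 ≤ |A - A| ≤ 43.
Note: 0 ∈ A - A always (from a - a). The set is symmetric: if d ∈ A - A then -d ∈ A - A.
Enumerate nonzero differences d = a - a' with a > a' (then include -d):
Positive differences: {1, 2, 3, 4, 5, 6, 8, 10, 11, 12, 13, 15, 16}
Full difference set: {0} ∪ (positive diffs) ∪ (negative diffs).
|A - A| = 1 + 2·13 = 27 (matches direct enumeration: 27).

|A - A| = 27


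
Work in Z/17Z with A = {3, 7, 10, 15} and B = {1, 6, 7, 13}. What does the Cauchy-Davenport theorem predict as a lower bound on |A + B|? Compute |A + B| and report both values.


Cauchy-Davenport: |A + B| ≥ min(p, |A| + |B| - 1) for A, B nonempty in Z/pZ.
|A| = 4, |B| = 4, p = 17.
CD lower bound = min(17, 4 + 4 - 1) = min(17, 7) = 7.
Compute A + B mod 17 directly:
a = 3: 3+1=4, 3+6=9, 3+7=10, 3+13=16
a = 7: 7+1=8, 7+6=13, 7+7=14, 7+13=3
a = 10: 10+1=11, 10+6=16, 10+7=0, 10+13=6
a = 15: 15+1=16, 15+6=4, 15+7=5, 15+13=11
A + B = {0, 3, 4, 5, 6, 8, 9, 10, 11, 13, 14, 16}, so |A + B| = 12.
Verify: 12 ≥ 7? Yes ✓.

CD lower bound = 7, actual |A + B| = 12.


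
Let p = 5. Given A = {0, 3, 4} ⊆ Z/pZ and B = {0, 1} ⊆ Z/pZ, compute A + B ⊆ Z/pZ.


Work in Z/5Z: reduce every sum a + b modulo 5.
Enumerate all 6 pairs:
a = 0: 0+0=0, 0+1=1
a = 3: 3+0=3, 3+1=4
a = 4: 4+0=4, 4+1=0
Distinct residues collected: {0, 1, 3, 4}
|A + B| = 4 (out of 5 total residues).

A + B = {0, 1, 3, 4}


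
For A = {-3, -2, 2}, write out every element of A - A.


A - A = {a - a' : a, a' ∈ A}.
Compute a - a' for each ordered pair (a, a'):
a = -3: -3--3=0, -3--2=-1, -3-2=-5
a = -2: -2--3=1, -2--2=0, -2-2=-4
a = 2: 2--3=5, 2--2=4, 2-2=0
Collecting distinct values (and noting 0 appears from a-a):
A - A = {-5, -4, -1, 0, 1, 4, 5}
|A - A| = 7

A - A = {-5, -4, -1, 0, 1, 4, 5}


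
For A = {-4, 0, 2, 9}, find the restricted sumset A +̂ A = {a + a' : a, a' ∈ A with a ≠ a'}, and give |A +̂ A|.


Restricted sumset: A +̂ A = {a + a' : a ∈ A, a' ∈ A, a ≠ a'}.
Equivalently, take A + A and drop any sum 2a that is achievable ONLY as a + a for a ∈ A (i.e. sums representable only with equal summands).
Enumerate pairs (a, a') with a < a' (symmetric, so each unordered pair gives one sum; this covers all a ≠ a'):
  -4 + 0 = -4
  -4 + 2 = -2
  -4 + 9 = 5
  0 + 2 = 2
  0 + 9 = 9
  2 + 9 = 11
Collected distinct sums: {-4, -2, 2, 5, 9, 11}
|A +̂ A| = 6
(Reference bound: |A +̂ A| ≥ 2|A| - 3 for |A| ≥ 2, with |A| = 4 giving ≥ 5.)

|A +̂ A| = 6


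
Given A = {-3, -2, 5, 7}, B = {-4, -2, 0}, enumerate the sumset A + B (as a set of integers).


A + B = {a + b : a ∈ A, b ∈ B}.
Enumerate all |A|·|B| = 4·3 = 12 pairs (a, b) and collect distinct sums.
a = -3: -3+-4=-7, -3+-2=-5, -3+0=-3
a = -2: -2+-4=-6, -2+-2=-4, -2+0=-2
a = 5: 5+-4=1, 5+-2=3, 5+0=5
a = 7: 7+-4=3, 7+-2=5, 7+0=7
Collecting distinct sums: A + B = {-7, -6, -5, -4, -3, -2, 1, 3, 5, 7}
|A + B| = 10

A + B = {-7, -6, -5, -4, -3, -2, 1, 3, 5, 7}


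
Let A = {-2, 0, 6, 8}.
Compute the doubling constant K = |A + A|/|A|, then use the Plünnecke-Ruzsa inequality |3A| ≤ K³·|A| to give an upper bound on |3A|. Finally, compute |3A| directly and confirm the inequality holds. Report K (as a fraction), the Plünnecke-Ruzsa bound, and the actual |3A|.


|A| = 4.
Step 1: Compute A + A by enumerating all 16 pairs.
A + A = {-4, -2, 0, 4, 6, 8, 12, 14, 16}, so |A + A| = 9.
Step 2: Doubling constant K = |A + A|/|A| = 9/4 = 9/4 ≈ 2.2500.
Step 3: Plünnecke-Ruzsa gives |3A| ≤ K³·|A| = (2.2500)³ · 4 ≈ 45.5625.
Step 4: Compute 3A = A + A + A directly by enumerating all triples (a,b,c) ∈ A³; |3A| = 16.
Step 5: Check 16 ≤ 45.5625? Yes ✓.

K = 9/4, Plünnecke-Ruzsa bound K³|A| ≈ 45.5625, |3A| = 16, inequality holds.


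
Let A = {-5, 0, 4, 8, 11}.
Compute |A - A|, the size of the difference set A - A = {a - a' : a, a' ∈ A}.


A - A = {a - a' : a, a' ∈ A}; |A| = 5.
Bounds: 2|A|-1 ≤ |A - A| ≤ |A|² - |A| + 1, i.e. 9 ≤ |A - A| ≤ 21.
Note: 0 ∈ A - A always (from a - a). The set is symmetric: if d ∈ A - A then -d ∈ A - A.
Enumerate nonzero differences d = a - a' with a > a' (then include -d):
Positive differences: {3, 4, 5, 7, 8, 9, 11, 13, 16}
Full difference set: {0} ∪ (positive diffs) ∪ (negative diffs).
|A - A| = 1 + 2·9 = 19 (matches direct enumeration: 19).

|A - A| = 19


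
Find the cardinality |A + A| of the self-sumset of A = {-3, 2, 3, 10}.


A + A = {a + a' : a, a' ∈ A}; |A| = 4.
General bounds: 2|A| - 1 ≤ |A + A| ≤ |A|(|A|+1)/2, i.e. 7 ≤ |A + A| ≤ 10.
Lower bound 2|A|-1 is attained iff A is an arithmetic progression.
Enumerate sums a + a' for a ≤ a' (symmetric, so this suffices):
a = -3: -3+-3=-6, -3+2=-1, -3+3=0, -3+10=7
a = 2: 2+2=4, 2+3=5, 2+10=12
a = 3: 3+3=6, 3+10=13
a = 10: 10+10=20
Distinct sums: {-6, -1, 0, 4, 5, 6, 7, 12, 13, 20}
|A + A| = 10

|A + A| = 10


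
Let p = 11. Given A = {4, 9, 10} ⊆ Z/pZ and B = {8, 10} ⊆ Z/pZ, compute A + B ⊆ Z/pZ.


Work in Z/11Z: reduce every sum a + b modulo 11.
Enumerate all 6 pairs:
a = 4: 4+8=1, 4+10=3
a = 9: 9+8=6, 9+10=8
a = 10: 10+8=7, 10+10=9
Distinct residues collected: {1, 3, 6, 7, 8, 9}
|A + B| = 6 (out of 11 total residues).

A + B = {1, 3, 6, 7, 8, 9}


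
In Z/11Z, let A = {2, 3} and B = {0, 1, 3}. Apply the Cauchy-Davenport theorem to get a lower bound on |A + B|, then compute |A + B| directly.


Cauchy-Davenport: |A + B| ≥ min(p, |A| + |B| - 1) for A, B nonempty in Z/pZ.
|A| = 2, |B| = 3, p = 11.
CD lower bound = min(11, 2 + 3 - 1) = min(11, 4) = 4.
Compute A + B mod 11 directly:
a = 2: 2+0=2, 2+1=3, 2+3=5
a = 3: 3+0=3, 3+1=4, 3+3=6
A + B = {2, 3, 4, 5, 6}, so |A + B| = 5.
Verify: 5 ≥ 4? Yes ✓.

CD lower bound = 4, actual |A + B| = 5.


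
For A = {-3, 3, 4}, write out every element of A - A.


A - A = {a - a' : a, a' ∈ A}.
Compute a - a' for each ordered pair (a, a'):
a = -3: -3--3=0, -3-3=-6, -3-4=-7
a = 3: 3--3=6, 3-3=0, 3-4=-1
a = 4: 4--3=7, 4-3=1, 4-4=0
Collecting distinct values (and noting 0 appears from a-a):
A - A = {-7, -6, -1, 0, 1, 6, 7}
|A - A| = 7

A - A = {-7, -6, -1, 0, 1, 6, 7}


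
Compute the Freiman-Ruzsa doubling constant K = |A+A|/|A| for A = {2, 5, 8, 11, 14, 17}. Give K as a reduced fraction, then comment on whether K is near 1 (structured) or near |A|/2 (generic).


|A| = 6.
Compute A + A by enumerating all 36 pairs.
A + A = {4, 7, 10, 13, 16, 19, 22, 25, 28, 31, 34}, so |A + A| = 11.
K = |A + A| / |A| = 11/6 (already in lowest terms) ≈ 1.8333.
Reference: AP of size 6 gives K = 11/6 ≈ 1.8333; a fully generic set of size 6 gives K ≈ 3.5000.

|A| = 6, |A + A| = 11, K = 11/6.


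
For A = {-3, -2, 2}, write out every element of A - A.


A - A = {a - a' : a, a' ∈ A}.
Compute a - a' for each ordered pair (a, a'):
a = -3: -3--3=0, -3--2=-1, -3-2=-5
a = -2: -2--3=1, -2--2=0, -2-2=-4
a = 2: 2--3=5, 2--2=4, 2-2=0
Collecting distinct values (and noting 0 appears from a-a):
A - A = {-5, -4, -1, 0, 1, 4, 5}
|A - A| = 7

A - A = {-5, -4, -1, 0, 1, 4, 5}


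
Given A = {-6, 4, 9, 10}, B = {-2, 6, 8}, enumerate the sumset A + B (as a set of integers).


A + B = {a + b : a ∈ A, b ∈ B}.
Enumerate all |A|·|B| = 4·3 = 12 pairs (a, b) and collect distinct sums.
a = -6: -6+-2=-8, -6+6=0, -6+8=2
a = 4: 4+-2=2, 4+6=10, 4+8=12
a = 9: 9+-2=7, 9+6=15, 9+8=17
a = 10: 10+-2=8, 10+6=16, 10+8=18
Collecting distinct sums: A + B = {-8, 0, 2, 7, 8, 10, 12, 15, 16, 17, 18}
|A + B| = 11

A + B = {-8, 0, 2, 7, 8, 10, 12, 15, 16, 17, 18}


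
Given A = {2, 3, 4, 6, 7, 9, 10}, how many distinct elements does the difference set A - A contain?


A - A = {a - a' : a, a' ∈ A}; |A| = 7.
Bounds: 2|A|-1 ≤ |A - A| ≤ |A|² - |A| + 1, i.e. 13 ≤ |A - A| ≤ 43.
Note: 0 ∈ A - A always (from a - a). The set is symmetric: if d ∈ A - A then -d ∈ A - A.
Enumerate nonzero differences d = a - a' with a > a' (then include -d):
Positive differences: {1, 2, 3, 4, 5, 6, 7, 8}
Full difference set: {0} ∪ (positive diffs) ∪ (negative diffs).
|A - A| = 1 + 2·8 = 17 (matches direct enumeration: 17).

|A - A| = 17


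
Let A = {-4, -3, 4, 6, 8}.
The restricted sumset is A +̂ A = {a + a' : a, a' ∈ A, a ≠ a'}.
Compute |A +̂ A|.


Restricted sumset: A +̂ A = {a + a' : a ∈ A, a' ∈ A, a ≠ a'}.
Equivalently, take A + A and drop any sum 2a that is achievable ONLY as a + a for a ∈ A (i.e. sums representable only with equal summands).
Enumerate pairs (a, a') with a < a' (symmetric, so each unordered pair gives one sum; this covers all a ≠ a'):
  -4 + -3 = -7
  -4 + 4 = 0
  -4 + 6 = 2
  -4 + 8 = 4
  -3 + 4 = 1
  -3 + 6 = 3
  -3 + 8 = 5
  4 + 6 = 10
  4 + 8 = 12
  6 + 8 = 14
Collected distinct sums: {-7, 0, 1, 2, 3, 4, 5, 10, 12, 14}
|A +̂ A| = 10
(Reference bound: |A +̂ A| ≥ 2|A| - 3 for |A| ≥ 2, with |A| = 5 giving ≥ 7.)

|A +̂ A| = 10


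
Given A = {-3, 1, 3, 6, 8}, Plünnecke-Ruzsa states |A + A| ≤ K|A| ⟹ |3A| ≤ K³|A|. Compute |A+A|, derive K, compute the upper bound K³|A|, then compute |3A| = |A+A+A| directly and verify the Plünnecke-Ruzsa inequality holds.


|A| = 5.
Step 1: Compute A + A by enumerating all 25 pairs.
A + A = {-6, -2, 0, 2, 3, 4, 5, 6, 7, 9, 11, 12, 14, 16}, so |A + A| = 14.
Step 2: Doubling constant K = |A + A|/|A| = 14/5 = 14/5 ≈ 2.8000.
Step 3: Plünnecke-Ruzsa gives |3A| ≤ K³·|A| = (2.8000)³ · 5 ≈ 109.7600.
Step 4: Compute 3A = A + A + A directly by enumerating all triples (a,b,c) ∈ A³; |3A| = 26.
Step 5: Check 26 ≤ 109.7600? Yes ✓.

K = 14/5, Plünnecke-Ruzsa bound K³|A| ≈ 109.7600, |3A| = 26, inequality holds.


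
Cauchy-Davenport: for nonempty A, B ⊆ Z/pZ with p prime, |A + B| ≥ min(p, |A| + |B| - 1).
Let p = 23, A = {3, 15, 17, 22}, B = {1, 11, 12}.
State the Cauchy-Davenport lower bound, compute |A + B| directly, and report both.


Cauchy-Davenport: |A + B| ≥ min(p, |A| + |B| - 1) for A, B nonempty in Z/pZ.
|A| = 4, |B| = 3, p = 23.
CD lower bound = min(23, 4 + 3 - 1) = min(23, 6) = 6.
Compute A + B mod 23 directly:
a = 3: 3+1=4, 3+11=14, 3+12=15
a = 15: 15+1=16, 15+11=3, 15+12=4
a = 17: 17+1=18, 17+11=5, 17+12=6
a = 22: 22+1=0, 22+11=10, 22+12=11
A + B = {0, 3, 4, 5, 6, 10, 11, 14, 15, 16, 18}, so |A + B| = 11.
Verify: 11 ≥ 6? Yes ✓.

CD lower bound = 6, actual |A + B| = 11.


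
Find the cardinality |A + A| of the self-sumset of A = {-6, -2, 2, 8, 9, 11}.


A + A = {a + a' : a, a' ∈ A}; |A| = 6.
General bounds: 2|A| - 1 ≤ |A + A| ≤ |A|(|A|+1)/2, i.e. 11 ≤ |A + A| ≤ 21.
Lower bound 2|A|-1 is attained iff A is an arithmetic progression.
Enumerate sums a + a' for a ≤ a' (symmetric, so this suffices):
a = -6: -6+-6=-12, -6+-2=-8, -6+2=-4, -6+8=2, -6+9=3, -6+11=5
a = -2: -2+-2=-4, -2+2=0, -2+8=6, -2+9=7, -2+11=9
a = 2: 2+2=4, 2+8=10, 2+9=11, 2+11=13
a = 8: 8+8=16, 8+9=17, 8+11=19
a = 9: 9+9=18, 9+11=20
a = 11: 11+11=22
Distinct sums: {-12, -8, -4, 0, 2, 3, 4, 5, 6, 7, 9, 10, 11, 13, 16, 17, 18, 19, 20, 22}
|A + A| = 20

|A + A| = 20


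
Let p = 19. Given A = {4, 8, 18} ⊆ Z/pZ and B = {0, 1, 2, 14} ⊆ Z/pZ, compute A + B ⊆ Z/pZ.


Work in Z/19Z: reduce every sum a + b modulo 19.
Enumerate all 12 pairs:
a = 4: 4+0=4, 4+1=5, 4+2=6, 4+14=18
a = 8: 8+0=8, 8+1=9, 8+2=10, 8+14=3
a = 18: 18+0=18, 18+1=0, 18+2=1, 18+14=13
Distinct residues collected: {0, 1, 3, 4, 5, 6, 8, 9, 10, 13, 18}
|A + B| = 11 (out of 19 total residues).

A + B = {0, 1, 3, 4, 5, 6, 8, 9, 10, 13, 18}


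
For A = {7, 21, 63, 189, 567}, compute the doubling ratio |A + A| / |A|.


|A| = 5.
Compute A + A by enumerating all 25 pairs.
A + A = {14, 28, 42, 70, 84, 126, 196, 210, 252, 378, 574, 588, 630, 756, 1134}, so |A + A| = 15.
K = |A + A| / |A| = 15/5 = 3/1 ≈ 3.0000.
Reference: AP of size 5 gives K = 9/5 ≈ 1.8000; a fully generic set of size 5 gives K ≈ 3.0000.

|A| = 5, |A + A| = 15, K = 15/5 = 3/1.


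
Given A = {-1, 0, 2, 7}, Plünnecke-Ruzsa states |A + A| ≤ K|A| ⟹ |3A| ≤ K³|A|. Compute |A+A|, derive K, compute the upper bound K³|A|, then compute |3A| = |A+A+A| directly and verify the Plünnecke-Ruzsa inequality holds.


|A| = 4.
Step 1: Compute A + A by enumerating all 16 pairs.
A + A = {-2, -1, 0, 1, 2, 4, 6, 7, 9, 14}, so |A + A| = 10.
Step 2: Doubling constant K = |A + A|/|A| = 10/4 = 10/4 ≈ 2.5000.
Step 3: Plünnecke-Ruzsa gives |3A| ≤ K³·|A| = (2.5000)³ · 4 ≈ 62.5000.
Step 4: Compute 3A = A + A + A directly by enumerating all triples (a,b,c) ∈ A³; |3A| = 18.
Step 5: Check 18 ≤ 62.5000? Yes ✓.

K = 10/4, Plünnecke-Ruzsa bound K³|A| ≈ 62.5000, |3A| = 18, inequality holds.


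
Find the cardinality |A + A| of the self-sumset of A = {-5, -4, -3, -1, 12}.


A + A = {a + a' : a, a' ∈ A}; |A| = 5.
General bounds: 2|A| - 1 ≤ |A + A| ≤ |A|(|A|+1)/2, i.e. 9 ≤ |A + A| ≤ 15.
Lower bound 2|A|-1 is attained iff A is an arithmetic progression.
Enumerate sums a + a' for a ≤ a' (symmetric, so this suffices):
a = -5: -5+-5=-10, -5+-4=-9, -5+-3=-8, -5+-1=-6, -5+12=7
a = -4: -4+-4=-8, -4+-3=-7, -4+-1=-5, -4+12=8
a = -3: -3+-3=-6, -3+-1=-4, -3+12=9
a = -1: -1+-1=-2, -1+12=11
a = 12: 12+12=24
Distinct sums: {-10, -9, -8, -7, -6, -5, -4, -2, 7, 8, 9, 11, 24}
|A + A| = 13

|A + A| = 13


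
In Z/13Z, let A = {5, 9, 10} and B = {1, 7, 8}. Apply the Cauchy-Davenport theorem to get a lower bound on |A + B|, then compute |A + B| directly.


Cauchy-Davenport: |A + B| ≥ min(p, |A| + |B| - 1) for A, B nonempty in Z/pZ.
|A| = 3, |B| = 3, p = 13.
CD lower bound = min(13, 3 + 3 - 1) = min(13, 5) = 5.
Compute A + B mod 13 directly:
a = 5: 5+1=6, 5+7=12, 5+8=0
a = 9: 9+1=10, 9+7=3, 9+8=4
a = 10: 10+1=11, 10+7=4, 10+8=5
A + B = {0, 3, 4, 5, 6, 10, 11, 12}, so |A + B| = 8.
Verify: 8 ≥ 5? Yes ✓.

CD lower bound = 5, actual |A + B| = 8.


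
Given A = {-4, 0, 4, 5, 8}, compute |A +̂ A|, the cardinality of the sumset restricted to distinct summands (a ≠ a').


Restricted sumset: A +̂ A = {a + a' : a ∈ A, a' ∈ A, a ≠ a'}.
Equivalently, take A + A and drop any sum 2a that is achievable ONLY as a + a for a ∈ A (i.e. sums representable only with equal summands).
Enumerate pairs (a, a') with a < a' (symmetric, so each unordered pair gives one sum; this covers all a ≠ a'):
  -4 + 0 = -4
  -4 + 4 = 0
  -4 + 5 = 1
  -4 + 8 = 4
  0 + 4 = 4
  0 + 5 = 5
  0 + 8 = 8
  4 + 5 = 9
  4 + 8 = 12
  5 + 8 = 13
Collected distinct sums: {-4, 0, 1, 4, 5, 8, 9, 12, 13}
|A +̂ A| = 9
(Reference bound: |A +̂ A| ≥ 2|A| - 3 for |A| ≥ 2, with |A| = 5 giving ≥ 7.)

|A +̂ A| = 9


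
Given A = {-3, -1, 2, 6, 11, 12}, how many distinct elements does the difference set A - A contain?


A - A = {a - a' : a, a' ∈ A}; |A| = 6.
Bounds: 2|A|-1 ≤ |A - A| ≤ |A|² - |A| + 1, i.e. 11 ≤ |A - A| ≤ 31.
Note: 0 ∈ A - A always (from a - a). The set is symmetric: if d ∈ A - A then -d ∈ A - A.
Enumerate nonzero differences d = a - a' with a > a' (then include -d):
Positive differences: {1, 2, 3, 4, 5, 6, 7, 9, 10, 12, 13, 14, 15}
Full difference set: {0} ∪ (positive diffs) ∪ (negative diffs).
|A - A| = 1 + 2·13 = 27 (matches direct enumeration: 27).

|A - A| = 27


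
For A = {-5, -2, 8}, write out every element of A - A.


A - A = {a - a' : a, a' ∈ A}.
Compute a - a' for each ordered pair (a, a'):
a = -5: -5--5=0, -5--2=-3, -5-8=-13
a = -2: -2--5=3, -2--2=0, -2-8=-10
a = 8: 8--5=13, 8--2=10, 8-8=0
Collecting distinct values (and noting 0 appears from a-a):
A - A = {-13, -10, -3, 0, 3, 10, 13}
|A - A| = 7

A - A = {-13, -10, -3, 0, 3, 10, 13}


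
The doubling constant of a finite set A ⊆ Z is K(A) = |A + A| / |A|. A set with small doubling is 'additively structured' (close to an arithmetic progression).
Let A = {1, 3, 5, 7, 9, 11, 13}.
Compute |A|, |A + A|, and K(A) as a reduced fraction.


|A| = 7.
Compute A + A by enumerating all 49 pairs.
A + A = {2, 4, 6, 8, 10, 12, 14, 16, 18, 20, 22, 24, 26}, so |A + A| = 13.
K = |A + A| / |A| = 13/7 (already in lowest terms) ≈ 1.8571.
Reference: AP of size 7 gives K = 13/7 ≈ 1.8571; a fully generic set of size 7 gives K ≈ 4.0000.

|A| = 7, |A + A| = 13, K = 13/7.


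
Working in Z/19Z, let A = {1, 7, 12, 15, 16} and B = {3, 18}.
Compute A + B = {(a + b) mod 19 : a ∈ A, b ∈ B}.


Work in Z/19Z: reduce every sum a + b modulo 19.
Enumerate all 10 pairs:
a = 1: 1+3=4, 1+18=0
a = 7: 7+3=10, 7+18=6
a = 12: 12+3=15, 12+18=11
a = 15: 15+3=18, 15+18=14
a = 16: 16+3=0, 16+18=15
Distinct residues collected: {0, 4, 6, 10, 11, 14, 15, 18}
|A + B| = 8 (out of 19 total residues).

A + B = {0, 4, 6, 10, 11, 14, 15, 18}


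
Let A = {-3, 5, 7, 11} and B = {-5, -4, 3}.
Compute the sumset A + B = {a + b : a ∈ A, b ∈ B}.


A + B = {a + b : a ∈ A, b ∈ B}.
Enumerate all |A|·|B| = 4·3 = 12 pairs (a, b) and collect distinct sums.
a = -3: -3+-5=-8, -3+-4=-7, -3+3=0
a = 5: 5+-5=0, 5+-4=1, 5+3=8
a = 7: 7+-5=2, 7+-4=3, 7+3=10
a = 11: 11+-5=6, 11+-4=7, 11+3=14
Collecting distinct sums: A + B = {-8, -7, 0, 1, 2, 3, 6, 7, 8, 10, 14}
|A + B| = 11

A + B = {-8, -7, 0, 1, 2, 3, 6, 7, 8, 10, 14}


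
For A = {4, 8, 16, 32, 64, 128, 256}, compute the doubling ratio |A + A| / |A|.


|A| = 7.
Compute A + A by enumerating all 49 pairs.
A + A = {8, 12, 16, 20, 24, 32, 36, 40, 48, 64, 68, 72, 80, 96, 128, 132, 136, 144, 160, 192, 256, 260, 264, 272, 288, 320, 384, 512}, so |A + A| = 28.
K = |A + A| / |A| = 28/7 = 4/1 ≈ 4.0000.
Reference: AP of size 7 gives K = 13/7 ≈ 1.8571; a fully generic set of size 7 gives K ≈ 4.0000.

|A| = 7, |A + A| = 28, K = 28/7 = 4/1.


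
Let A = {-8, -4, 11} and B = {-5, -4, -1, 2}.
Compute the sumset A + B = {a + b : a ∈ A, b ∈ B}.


A + B = {a + b : a ∈ A, b ∈ B}.
Enumerate all |A|·|B| = 3·4 = 12 pairs (a, b) and collect distinct sums.
a = -8: -8+-5=-13, -8+-4=-12, -8+-1=-9, -8+2=-6
a = -4: -4+-5=-9, -4+-4=-8, -4+-1=-5, -4+2=-2
a = 11: 11+-5=6, 11+-4=7, 11+-1=10, 11+2=13
Collecting distinct sums: A + B = {-13, -12, -9, -8, -6, -5, -2, 6, 7, 10, 13}
|A + B| = 11

A + B = {-13, -12, -9, -8, -6, -5, -2, 6, 7, 10, 13}


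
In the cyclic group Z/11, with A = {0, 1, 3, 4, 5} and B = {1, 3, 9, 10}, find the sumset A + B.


Work in Z/11Z: reduce every sum a + b modulo 11.
Enumerate all 20 pairs:
a = 0: 0+1=1, 0+3=3, 0+9=9, 0+10=10
a = 1: 1+1=2, 1+3=4, 1+9=10, 1+10=0
a = 3: 3+1=4, 3+3=6, 3+9=1, 3+10=2
a = 4: 4+1=5, 4+3=7, 4+9=2, 4+10=3
a = 5: 5+1=6, 5+3=8, 5+9=3, 5+10=4
Distinct residues collected: {0, 1, 2, 3, 4, 5, 6, 7, 8, 9, 10}
|A + B| = 11 (out of 11 total residues).

A + B = {0, 1, 2, 3, 4, 5, 6, 7, 8, 9, 10}


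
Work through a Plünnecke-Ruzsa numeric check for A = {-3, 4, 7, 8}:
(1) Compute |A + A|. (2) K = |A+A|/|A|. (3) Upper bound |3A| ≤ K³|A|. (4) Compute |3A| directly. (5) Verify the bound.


|A| = 4.
Step 1: Compute A + A by enumerating all 16 pairs.
A + A = {-6, 1, 4, 5, 8, 11, 12, 14, 15, 16}, so |A + A| = 10.
Step 2: Doubling constant K = |A + A|/|A| = 10/4 = 10/4 ≈ 2.5000.
Step 3: Plünnecke-Ruzsa gives |3A| ≤ K³·|A| = (2.5000)³ · 4 ≈ 62.5000.
Step 4: Compute 3A = A + A + A directly by enumerating all triples (a,b,c) ∈ A³; |3A| = 19.
Step 5: Check 19 ≤ 62.5000? Yes ✓.

K = 10/4, Plünnecke-Ruzsa bound K³|A| ≈ 62.5000, |3A| = 19, inequality holds.


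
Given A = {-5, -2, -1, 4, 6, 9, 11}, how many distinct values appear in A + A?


A + A = {a + a' : a, a' ∈ A}; |A| = 7.
General bounds: 2|A| - 1 ≤ |A + A| ≤ |A|(|A|+1)/2, i.e. 13 ≤ |A + A| ≤ 28.
Lower bound 2|A|-1 is attained iff A is an arithmetic progression.
Enumerate sums a + a' for a ≤ a' (symmetric, so this suffices):
a = -5: -5+-5=-10, -5+-2=-7, -5+-1=-6, -5+4=-1, -5+6=1, -5+9=4, -5+11=6
a = -2: -2+-2=-4, -2+-1=-3, -2+4=2, -2+6=4, -2+9=7, -2+11=9
a = -1: -1+-1=-2, -1+4=3, -1+6=5, -1+9=8, -1+11=10
a = 4: 4+4=8, 4+6=10, 4+9=13, 4+11=15
a = 6: 6+6=12, 6+9=15, 6+11=17
a = 9: 9+9=18, 9+11=20
a = 11: 11+11=22
Distinct sums: {-10, -7, -6, -4, -3, -2, -1, 1, 2, 3, 4, 5, 6, 7, 8, 9, 10, 12, 13, 15, 17, 18, 20, 22}
|A + A| = 24

|A + A| = 24


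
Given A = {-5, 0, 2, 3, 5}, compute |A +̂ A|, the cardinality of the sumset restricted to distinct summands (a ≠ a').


Restricted sumset: A +̂ A = {a + a' : a ∈ A, a' ∈ A, a ≠ a'}.
Equivalently, take A + A and drop any sum 2a that is achievable ONLY as a + a for a ∈ A (i.e. sums representable only with equal summands).
Enumerate pairs (a, a') with a < a' (symmetric, so each unordered pair gives one sum; this covers all a ≠ a'):
  -5 + 0 = -5
  -5 + 2 = -3
  -5 + 3 = -2
  -5 + 5 = 0
  0 + 2 = 2
  0 + 3 = 3
  0 + 5 = 5
  2 + 3 = 5
  2 + 5 = 7
  3 + 5 = 8
Collected distinct sums: {-5, -3, -2, 0, 2, 3, 5, 7, 8}
|A +̂ A| = 9
(Reference bound: |A +̂ A| ≥ 2|A| - 3 for |A| ≥ 2, with |A| = 5 giving ≥ 7.)

|A +̂ A| = 9


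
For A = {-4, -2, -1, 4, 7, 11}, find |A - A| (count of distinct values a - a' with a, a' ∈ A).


A - A = {a - a' : a, a' ∈ A}; |A| = 6.
Bounds: 2|A|-1 ≤ |A - A| ≤ |A|² - |A| + 1, i.e. 11 ≤ |A - A| ≤ 31.
Note: 0 ∈ A - A always (from a - a). The set is symmetric: if d ∈ A - A then -d ∈ A - A.
Enumerate nonzero differences d = a - a' with a > a' (then include -d):
Positive differences: {1, 2, 3, 4, 5, 6, 7, 8, 9, 11, 12, 13, 15}
Full difference set: {0} ∪ (positive diffs) ∪ (negative diffs).
|A - A| = 1 + 2·13 = 27 (matches direct enumeration: 27).

|A - A| = 27


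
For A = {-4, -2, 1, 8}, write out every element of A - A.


A - A = {a - a' : a, a' ∈ A}.
Compute a - a' for each ordered pair (a, a'):
a = -4: -4--4=0, -4--2=-2, -4-1=-5, -4-8=-12
a = -2: -2--4=2, -2--2=0, -2-1=-3, -2-8=-10
a = 1: 1--4=5, 1--2=3, 1-1=0, 1-8=-7
a = 8: 8--4=12, 8--2=10, 8-1=7, 8-8=0
Collecting distinct values (and noting 0 appears from a-a):
A - A = {-12, -10, -7, -5, -3, -2, 0, 2, 3, 5, 7, 10, 12}
|A - A| = 13

A - A = {-12, -10, -7, -5, -3, -2, 0, 2, 3, 5, 7, 10, 12}


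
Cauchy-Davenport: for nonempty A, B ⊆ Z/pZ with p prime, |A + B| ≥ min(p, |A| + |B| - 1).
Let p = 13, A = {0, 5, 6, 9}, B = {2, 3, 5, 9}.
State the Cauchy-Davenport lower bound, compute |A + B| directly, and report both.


Cauchy-Davenport: |A + B| ≥ min(p, |A| + |B| - 1) for A, B nonempty in Z/pZ.
|A| = 4, |B| = 4, p = 13.
CD lower bound = min(13, 4 + 4 - 1) = min(13, 7) = 7.
Compute A + B mod 13 directly:
a = 0: 0+2=2, 0+3=3, 0+5=5, 0+9=9
a = 5: 5+2=7, 5+3=8, 5+5=10, 5+9=1
a = 6: 6+2=8, 6+3=9, 6+5=11, 6+9=2
a = 9: 9+2=11, 9+3=12, 9+5=1, 9+9=5
A + B = {1, 2, 3, 5, 7, 8, 9, 10, 11, 12}, so |A + B| = 10.
Verify: 10 ≥ 7? Yes ✓.

CD lower bound = 7, actual |A + B| = 10.


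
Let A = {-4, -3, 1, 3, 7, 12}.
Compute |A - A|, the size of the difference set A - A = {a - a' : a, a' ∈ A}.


A - A = {a - a' : a, a' ∈ A}; |A| = 6.
Bounds: 2|A|-1 ≤ |A - A| ≤ |A|² - |A| + 1, i.e. 11 ≤ |A - A| ≤ 31.
Note: 0 ∈ A - A always (from a - a). The set is symmetric: if d ∈ A - A then -d ∈ A - A.
Enumerate nonzero differences d = a - a' with a > a' (then include -d):
Positive differences: {1, 2, 4, 5, 6, 7, 9, 10, 11, 15, 16}
Full difference set: {0} ∪ (positive diffs) ∪ (negative diffs).
|A - A| = 1 + 2·11 = 23 (matches direct enumeration: 23).

|A - A| = 23


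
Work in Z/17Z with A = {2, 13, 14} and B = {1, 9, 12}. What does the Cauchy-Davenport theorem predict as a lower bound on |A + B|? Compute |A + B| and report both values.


Cauchy-Davenport: |A + B| ≥ min(p, |A| + |B| - 1) for A, B nonempty in Z/pZ.
|A| = 3, |B| = 3, p = 17.
CD lower bound = min(17, 3 + 3 - 1) = min(17, 5) = 5.
Compute A + B mod 17 directly:
a = 2: 2+1=3, 2+9=11, 2+12=14
a = 13: 13+1=14, 13+9=5, 13+12=8
a = 14: 14+1=15, 14+9=6, 14+12=9
A + B = {3, 5, 6, 8, 9, 11, 14, 15}, so |A + B| = 8.
Verify: 8 ≥ 5? Yes ✓.

CD lower bound = 5, actual |A + B| = 8.


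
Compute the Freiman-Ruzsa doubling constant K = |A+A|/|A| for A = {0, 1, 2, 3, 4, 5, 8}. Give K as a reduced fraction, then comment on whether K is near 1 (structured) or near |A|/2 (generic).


|A| = 7.
Compute A + A by enumerating all 49 pairs.
A + A = {0, 1, 2, 3, 4, 5, 6, 7, 8, 9, 10, 11, 12, 13, 16}, so |A + A| = 15.
K = |A + A| / |A| = 15/7 (already in lowest terms) ≈ 2.1429.
Reference: AP of size 7 gives K = 13/7 ≈ 1.8571; a fully generic set of size 7 gives K ≈ 4.0000.

|A| = 7, |A + A| = 15, K = 15/7.


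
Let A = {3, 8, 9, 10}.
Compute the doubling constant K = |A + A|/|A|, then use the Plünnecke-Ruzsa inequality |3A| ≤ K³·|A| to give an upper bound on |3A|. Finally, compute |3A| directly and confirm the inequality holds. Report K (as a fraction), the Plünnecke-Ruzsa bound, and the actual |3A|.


|A| = 4.
Step 1: Compute A + A by enumerating all 16 pairs.
A + A = {6, 11, 12, 13, 16, 17, 18, 19, 20}, so |A + A| = 9.
Step 2: Doubling constant K = |A + A|/|A| = 9/4 = 9/4 ≈ 2.2500.
Step 3: Plünnecke-Ruzsa gives |3A| ≤ K³·|A| = (2.2500)³ · 4 ≈ 45.5625.
Step 4: Compute 3A = A + A + A directly by enumerating all triples (a,b,c) ∈ A³; |3A| = 16.
Step 5: Check 16 ≤ 45.5625? Yes ✓.

K = 9/4, Plünnecke-Ruzsa bound K³|A| ≈ 45.5625, |3A| = 16, inequality holds.


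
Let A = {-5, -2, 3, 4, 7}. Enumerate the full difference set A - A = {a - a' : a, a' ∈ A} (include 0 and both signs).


A - A = {a - a' : a, a' ∈ A}.
Compute a - a' for each ordered pair (a, a'):
a = -5: -5--5=0, -5--2=-3, -5-3=-8, -5-4=-9, -5-7=-12
a = -2: -2--5=3, -2--2=0, -2-3=-5, -2-4=-6, -2-7=-9
a = 3: 3--5=8, 3--2=5, 3-3=0, 3-4=-1, 3-7=-4
a = 4: 4--5=9, 4--2=6, 4-3=1, 4-4=0, 4-7=-3
a = 7: 7--5=12, 7--2=9, 7-3=4, 7-4=3, 7-7=0
Collecting distinct values (and noting 0 appears from a-a):
A - A = {-12, -9, -8, -6, -5, -4, -3, -1, 0, 1, 3, 4, 5, 6, 8, 9, 12}
|A - A| = 17

A - A = {-12, -9, -8, -6, -5, -4, -3, -1, 0, 1, 3, 4, 5, 6, 8, 9, 12}


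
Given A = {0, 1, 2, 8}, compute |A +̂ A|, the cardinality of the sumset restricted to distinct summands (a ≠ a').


Restricted sumset: A +̂ A = {a + a' : a ∈ A, a' ∈ A, a ≠ a'}.
Equivalently, take A + A and drop any sum 2a that is achievable ONLY as a + a for a ∈ A (i.e. sums representable only with equal summands).
Enumerate pairs (a, a') with a < a' (symmetric, so each unordered pair gives one sum; this covers all a ≠ a'):
  0 + 1 = 1
  0 + 2 = 2
  0 + 8 = 8
  1 + 2 = 3
  1 + 8 = 9
  2 + 8 = 10
Collected distinct sums: {1, 2, 3, 8, 9, 10}
|A +̂ A| = 6
(Reference bound: |A +̂ A| ≥ 2|A| - 3 for |A| ≥ 2, with |A| = 4 giving ≥ 5.)

|A +̂ A| = 6


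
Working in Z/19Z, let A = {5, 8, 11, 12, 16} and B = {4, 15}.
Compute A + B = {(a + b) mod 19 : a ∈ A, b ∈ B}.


Work in Z/19Z: reduce every sum a + b modulo 19.
Enumerate all 10 pairs:
a = 5: 5+4=9, 5+15=1
a = 8: 8+4=12, 8+15=4
a = 11: 11+4=15, 11+15=7
a = 12: 12+4=16, 12+15=8
a = 16: 16+4=1, 16+15=12
Distinct residues collected: {1, 4, 7, 8, 9, 12, 15, 16}
|A + B| = 8 (out of 19 total residues).

A + B = {1, 4, 7, 8, 9, 12, 15, 16}


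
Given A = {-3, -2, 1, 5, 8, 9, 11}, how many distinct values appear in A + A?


A + A = {a + a' : a, a' ∈ A}; |A| = 7.
General bounds: 2|A| - 1 ≤ |A + A| ≤ |A|(|A|+1)/2, i.e. 13 ≤ |A + A| ≤ 28.
Lower bound 2|A|-1 is attained iff A is an arithmetic progression.
Enumerate sums a + a' for a ≤ a' (symmetric, so this suffices):
a = -3: -3+-3=-6, -3+-2=-5, -3+1=-2, -3+5=2, -3+8=5, -3+9=6, -3+11=8
a = -2: -2+-2=-4, -2+1=-1, -2+5=3, -2+8=6, -2+9=7, -2+11=9
a = 1: 1+1=2, 1+5=6, 1+8=9, 1+9=10, 1+11=12
a = 5: 5+5=10, 5+8=13, 5+9=14, 5+11=16
a = 8: 8+8=16, 8+9=17, 8+11=19
a = 9: 9+9=18, 9+11=20
a = 11: 11+11=22
Distinct sums: {-6, -5, -4, -2, -1, 2, 3, 5, 6, 7, 8, 9, 10, 12, 13, 14, 16, 17, 18, 19, 20, 22}
|A + A| = 22

|A + A| = 22


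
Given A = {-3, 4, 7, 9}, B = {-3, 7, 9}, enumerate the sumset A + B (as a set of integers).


A + B = {a + b : a ∈ A, b ∈ B}.
Enumerate all |A|·|B| = 4·3 = 12 pairs (a, b) and collect distinct sums.
a = -3: -3+-3=-6, -3+7=4, -3+9=6
a = 4: 4+-3=1, 4+7=11, 4+9=13
a = 7: 7+-3=4, 7+7=14, 7+9=16
a = 9: 9+-3=6, 9+7=16, 9+9=18
Collecting distinct sums: A + B = {-6, 1, 4, 6, 11, 13, 14, 16, 18}
|A + B| = 9

A + B = {-6, 1, 4, 6, 11, 13, 14, 16, 18}


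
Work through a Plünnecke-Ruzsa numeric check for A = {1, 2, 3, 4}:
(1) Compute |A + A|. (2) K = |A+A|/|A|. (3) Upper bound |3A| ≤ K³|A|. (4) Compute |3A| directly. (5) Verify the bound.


|A| = 4.
Step 1: Compute A + A by enumerating all 16 pairs.
A + A = {2, 3, 4, 5, 6, 7, 8}, so |A + A| = 7.
Step 2: Doubling constant K = |A + A|/|A| = 7/4 = 7/4 ≈ 1.7500.
Step 3: Plünnecke-Ruzsa gives |3A| ≤ K³·|A| = (1.7500)³ · 4 ≈ 21.4375.
Step 4: Compute 3A = A + A + A directly by enumerating all triples (a,b,c) ∈ A³; |3A| = 10.
Step 5: Check 10 ≤ 21.4375? Yes ✓.

K = 7/4, Plünnecke-Ruzsa bound K³|A| ≈ 21.4375, |3A| = 10, inequality holds.


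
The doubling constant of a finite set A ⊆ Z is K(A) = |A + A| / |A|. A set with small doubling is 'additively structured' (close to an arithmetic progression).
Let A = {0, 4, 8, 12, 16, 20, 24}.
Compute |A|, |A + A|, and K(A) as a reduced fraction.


|A| = 7.
Compute A + A by enumerating all 49 pairs.
A + A = {0, 4, 8, 12, 16, 20, 24, 28, 32, 36, 40, 44, 48}, so |A + A| = 13.
K = |A + A| / |A| = 13/7 (already in lowest terms) ≈ 1.8571.
Reference: AP of size 7 gives K = 13/7 ≈ 1.8571; a fully generic set of size 7 gives K ≈ 4.0000.

|A| = 7, |A + A| = 13, K = 13/7.


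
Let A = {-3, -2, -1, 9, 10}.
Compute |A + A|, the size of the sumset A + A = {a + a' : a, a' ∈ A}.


A + A = {a + a' : a, a' ∈ A}; |A| = 5.
General bounds: 2|A| - 1 ≤ |A + A| ≤ |A|(|A|+1)/2, i.e. 9 ≤ |A + A| ≤ 15.
Lower bound 2|A|-1 is attained iff A is an arithmetic progression.
Enumerate sums a + a' for a ≤ a' (symmetric, so this suffices):
a = -3: -3+-3=-6, -3+-2=-5, -3+-1=-4, -3+9=6, -3+10=7
a = -2: -2+-2=-4, -2+-1=-3, -2+9=7, -2+10=8
a = -1: -1+-1=-2, -1+9=8, -1+10=9
a = 9: 9+9=18, 9+10=19
a = 10: 10+10=20
Distinct sums: {-6, -5, -4, -3, -2, 6, 7, 8, 9, 18, 19, 20}
|A + A| = 12

|A + A| = 12
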